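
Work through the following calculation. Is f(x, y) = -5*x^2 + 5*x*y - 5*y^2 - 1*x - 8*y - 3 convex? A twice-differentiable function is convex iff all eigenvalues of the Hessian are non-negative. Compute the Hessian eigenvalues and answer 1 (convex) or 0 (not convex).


The Hessian of f(x,y) = -5*x^2 + 5*x*y - 5*y^2 - 1*x - 8*y - 3 is:
H = [[-10, 5], [5, -10]]
Trace = -10 - 10 = -20
Determinant = -10*-10 - (5)^2 = 75
Discriminant = (-20)^2 - 4*75 = 100.0
Eigenvalues: lambda_1 = -15.0, lambda_2 = -5.0
The function is not convex.

0


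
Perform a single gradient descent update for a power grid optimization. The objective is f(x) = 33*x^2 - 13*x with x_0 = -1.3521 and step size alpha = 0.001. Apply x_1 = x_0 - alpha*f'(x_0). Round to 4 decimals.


We compute the gradient at x_0 and apply the update.
f'(x) = 66*x - 13
f'(-1.3521) = 66*-1.3521 - 13 = -102.2386
x_1 = -1.3521 - 0.001*-102.2386 = -1.2499


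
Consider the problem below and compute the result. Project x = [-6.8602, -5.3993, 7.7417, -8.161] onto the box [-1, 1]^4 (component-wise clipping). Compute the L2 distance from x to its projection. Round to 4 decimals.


Project each component onto [-1, 1].
clip(-6.8602) = -1.0, clip(-5.3993) = -1.0, clip(7.7417) = 1.0, clip(-8.161) = -1.0
Projection = [-1.0, -1.0, 1.0, -1.0]
Squared diffs: [34.3419, 19.3538, 45.4505, 51.2799]
Distance = sqrt(150.4261) = 12.2648


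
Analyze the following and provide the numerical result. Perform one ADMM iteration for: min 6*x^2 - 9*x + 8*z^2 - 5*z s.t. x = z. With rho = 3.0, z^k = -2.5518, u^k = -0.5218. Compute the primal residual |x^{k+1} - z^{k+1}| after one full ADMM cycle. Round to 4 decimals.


ADMM iteration with rho = 3.0, z^k = -2.5518, u^k = -0.5218
Step 1: x-update.
Minimize 6*x^2 - 9*x + (3.0/2)*(x + 2.5518 - 0.5218)^2
FOC: (2*6 + 3.0)*x = 9 + 3.0*(-2.5518 + 0.5218)
x^{k+1} = 0.194
Step 2: z-update.
Minimize 8*z^2 - 5*z + (3.0/2)*(0.194 - z - 0.5218)^2
FOC: (2*8 + 3.0)*z = 5 + 3.0*(0.194 - 0.5218)
z^{k+1} = 0.2114
Step 3: u-update.
u^{k+1} = -0.5218 + 0.194 - 0.2114 = -0.5392
Step 4: Primal residual = |0.194 - 0.2114| = 0.0174


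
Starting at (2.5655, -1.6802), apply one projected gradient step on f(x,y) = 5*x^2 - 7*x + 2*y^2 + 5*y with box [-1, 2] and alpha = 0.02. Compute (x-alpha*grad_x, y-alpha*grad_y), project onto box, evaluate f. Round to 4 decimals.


Step 1: Compute gradient at (2.5655, -1.6802).
grad_x = 2*5*2.5655 - 7 = 18.655
grad_y = 2*2*-1.6802 + 5 = -1.7208
Step 2: Gradient step.
x_raw = 2.5655 - 0.02*18.655 = 2.1924
y_raw = -1.6802 - 0.02*-1.7208 = -1.6458
Step 3: Project onto [-1, 2].
x_proj = clip(2.1924) = 2.0
y_proj = clip(-1.6458) = -1.0
Step 4: Evaluate f.
f(2.0, -1.0) = 3.0


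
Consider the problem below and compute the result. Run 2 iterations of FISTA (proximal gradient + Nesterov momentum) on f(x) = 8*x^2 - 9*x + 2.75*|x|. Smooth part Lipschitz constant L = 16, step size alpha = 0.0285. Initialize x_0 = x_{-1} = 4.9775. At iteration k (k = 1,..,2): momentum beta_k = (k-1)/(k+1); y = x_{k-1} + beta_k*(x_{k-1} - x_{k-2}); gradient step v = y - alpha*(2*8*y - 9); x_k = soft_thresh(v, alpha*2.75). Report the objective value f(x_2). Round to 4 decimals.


FISTA on f(x) = 8*x^2 - 9*x + 2.75*|x|
L = 16, alpha = 0.0285
Iteration 1: beta = 0.0, y = 4.9775 + 0.0*(4.9775 - 4.9775) = 4.9775
  grad(y) = 70.64, v = y - alpha*grad = 2.9643
  prox(v) = soft_thresh(2.9643, 0.0784) = 2.8859
Iteration 2: beta = 0.3333, y = 2.8859 + 0.3333*(2.8859 - 4.9775) = 2.1887
  grad(y) = 26.0189, v = y - alpha*grad = 1.4471
  prox(v) = soft_thresh(1.4471, 0.0784) = 1.3688
f(x_2) = 8*1.3688^2 - 9*1.3688 + 2.75*|1.3688| = 6.4334


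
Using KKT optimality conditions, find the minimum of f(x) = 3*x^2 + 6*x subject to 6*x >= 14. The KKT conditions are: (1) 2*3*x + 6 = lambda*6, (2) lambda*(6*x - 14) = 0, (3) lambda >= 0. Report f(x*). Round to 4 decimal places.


Step 1: Try lambda = 0 (constraint inactive).
x_unc = -6/(2*3) = -1.0
Check: 6*-1.0 = -6.0 < 14 -- violated!
Step 2: Constraint must be active: 6*x = 14
x* = 14/6 = 7/3 = 2.3333 (rounded; the exact value 7/3 is used below)
lambda = (2*3*(7/3) + 6)/6 = 3.3333
Step 3: Compute optimal value.
f(x*) = 3*(7/3)^2 + 6*(7/3) = 30.3333


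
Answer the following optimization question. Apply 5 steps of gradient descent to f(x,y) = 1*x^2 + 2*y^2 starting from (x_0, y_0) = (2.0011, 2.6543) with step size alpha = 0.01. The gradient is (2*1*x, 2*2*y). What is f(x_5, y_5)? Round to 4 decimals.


Gradient descent on f(x,y) = 1*x^2 + 2*y^2.
Starting point: (2.0011, 2.6543), alpha = 0.01
Step 1: grad_x = 2*1*2.0011 = 4.0022, grad_y = 2*2*2.6543 = 10.6172
  x_1 = 2.0011 - 0.01*4.0022 = 1.9611
  y_1 = 2.6543 - 0.01*10.6172 = 2.5481
Step 2: grad_x = 2*1*1.9611 = 3.9222, grad_y = 2*2*2.5481 = 10.1925
  x_2 = 1.9611 - 0.01*3.9222 = 1.9219
  y_2 = 2.5481 - 0.01*10.1925 = 2.4462
Step 3: grad_x = 2*1*1.9219 = 3.8437, grad_y = 2*2*2.4462 = 9.7848
  x_3 = 1.9219 - 0.01*3.8437 = 1.8834
  y_3 = 2.4462 - 0.01*9.7848 = 2.3484
Step 4: grad_x = 2*1*1.8834 = 3.7668, grad_y = 2*2*2.3484 = 9.3934
  x_4 = 1.8834 - 0.01*3.7668 = 1.8458
  y_4 = 2.3484 - 0.01*9.3934 = 2.2544
Step 5: grad_x = 2*1*1.8458 = 3.6915, grad_y = 2*2*2.2544 = 9.0177
  x_5 = 1.8458 - 0.01*3.6915 = 1.8088
  y_5 = 2.2544 - 0.01*9.0177 = 2.1642
f(1.8088, 2.1642) = 1*1.8088^2 + 2*2.1642^2 = 12.6398


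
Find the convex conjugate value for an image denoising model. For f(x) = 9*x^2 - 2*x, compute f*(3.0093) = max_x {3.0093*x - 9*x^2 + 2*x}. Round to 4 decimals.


f*(y) = sup_x {y*x - a*x^2 - b*x} = sup_x {(y-b)*x - a*x^2}
FOC: (y - b) - 2a*x = 0 => x* = (y - b)/(2a)
x* = (3.0093 + 2)/(2*9) = 0.2783
f*(3.0093) = (y-b)^2/(4a) = (3.0093 + 2)^2/(4*9)
= 25.0931/36 = 0.697


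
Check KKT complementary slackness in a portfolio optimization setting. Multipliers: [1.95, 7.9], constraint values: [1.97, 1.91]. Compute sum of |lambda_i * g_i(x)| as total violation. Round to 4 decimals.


KKT complementary slackness check:
lambda_1 * g_1 = 1.95 * 1.97 = 3.8415
lambda_2 * g_2 = 7.9 * 1.91 = 15.089
Total violation = 3.8415 + 15.089 = 18.9305


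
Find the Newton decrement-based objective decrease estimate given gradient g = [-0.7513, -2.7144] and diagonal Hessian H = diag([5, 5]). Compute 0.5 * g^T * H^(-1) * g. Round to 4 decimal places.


Step 1: H is diagonal, so H^(-1) * g = [-0.1503, -0.5429].
Step 2: g^T H^(-1) g = sum_i g_i^2 / H_ii
  = (-0.7513)^2/5 + (-2.7144)^2/5
  = 0.1129 + 1.4736 = 1.5865
Step 3: Objective decrease = 0.5 * g^T H^(-1) g = 0.7932


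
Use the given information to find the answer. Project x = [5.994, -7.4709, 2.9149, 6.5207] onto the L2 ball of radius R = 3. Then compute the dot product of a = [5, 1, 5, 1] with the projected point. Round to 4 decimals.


Step 1: Compute ||x|| (intermediates to 6 decimals).
||x|| = sqrt(5.994^2 + (-7.4709)^2 + 2.9149^2 + 6.5207^2) = 11.948161
Step 2: Project.
Since ||x|| > R, scale = R/||x|| = 3/11.948161 = 0.251085, proj(x) = scale * x
proj(x) = [1.505003, -1.875831, 0.731888, 1.63725]
Step 3: Dot product.
a^T * proj(x) = 5*1.505003 + 1*(-1.875831) + 5*0.731888 + 1*1.63725 = 10.9459


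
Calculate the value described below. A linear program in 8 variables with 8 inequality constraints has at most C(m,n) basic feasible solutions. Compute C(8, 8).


Each vertex corresponds to some choice of n active constraints out of m, so the number of vertices is at most C(m, n) = m! / (n!(m-n)!).
m = 8, n = 8
Numerator: 8 * 7 * 6 * 5 * 4 * 3 * 2 * 1
Denominator: 8! = 40320
C(8, 8) = 1


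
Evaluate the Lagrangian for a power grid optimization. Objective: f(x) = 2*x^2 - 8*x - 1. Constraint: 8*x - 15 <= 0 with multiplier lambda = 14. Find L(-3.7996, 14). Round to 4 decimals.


Step 1: Evaluate f(x).
f(-3.7996) = 2*(-3.7996)^2 - 8*(-3.7996) - 1 = 58.2707
Step 2: Evaluate g(x).
g(-3.7996) = 8*-3.7996 - 15 = -45.3968
Step 3: Compute Lagrangian.
L = 58.2707 + 14*-45.3968 = -577.2845


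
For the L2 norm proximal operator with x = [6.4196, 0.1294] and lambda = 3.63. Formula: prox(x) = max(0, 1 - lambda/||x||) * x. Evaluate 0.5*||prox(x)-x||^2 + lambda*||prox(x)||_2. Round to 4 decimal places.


Step 1: Compute ||x||.
||x|| = 6.4209
Step 2: Compute scaling factor.
scale = max(0, 1 - 3.63/6.4209) = 0.4347
Step 3: prox(x) = [2.7903, 0.0562]
||prox(x)|| = 2.7909
Step 4: Proximal objective.
0.5*||prox-x||^2 = 6.5885
lambda*||prox|| = 10.131
Total = 16.7194


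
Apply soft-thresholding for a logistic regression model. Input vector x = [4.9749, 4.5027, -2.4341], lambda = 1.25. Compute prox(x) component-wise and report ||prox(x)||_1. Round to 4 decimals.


Soft-thresholding with lambda = 1.25:
prox(4.9749) = sign(4.9749)*max(|4.9749| - 1.25, 0) = 3.7249
prox(4.5027) = sign(4.5027)*max(|4.5027| - 1.25, 0) = 3.2527
prox(-2.4341) = sign(-2.4341)*max(|-2.4341| - 1.25, 0) = -1.1841
prox(x) = [3.7249, 3.2527, -1.1841]
||prox(x)||_1 = 3.7249 + 3.2527 + 1.1841 = 8.1617


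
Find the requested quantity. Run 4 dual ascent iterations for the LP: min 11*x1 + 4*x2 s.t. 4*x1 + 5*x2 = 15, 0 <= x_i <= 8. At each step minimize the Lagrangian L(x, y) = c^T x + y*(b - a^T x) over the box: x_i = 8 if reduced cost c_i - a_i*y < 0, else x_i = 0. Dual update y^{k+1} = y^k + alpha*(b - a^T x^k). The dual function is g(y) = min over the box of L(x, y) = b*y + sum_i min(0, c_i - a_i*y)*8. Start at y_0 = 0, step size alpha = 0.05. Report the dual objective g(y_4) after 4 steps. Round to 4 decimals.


Dual ascent for LP: min 11*x1 + 4*x2, 4*x1 + 5*x2 = 15, 0 <= x_i <= 8
Step 1: y^k = 0.0, reduced costs: (11.0, 4.0)
  x^k = (0.0, 0.0), subgradient = b - a^T x = 15.0
  y^{k+1} = 0.0 + 0.05*15.0 = 0.75
Step 2: y^k = 0.75, reduced costs: (8.0, 0.25)
  x^k = (0.0, 0.0), subgradient = b - a^T x = 15.0
  y^{k+1} = 0.75 + 0.05*15.0 = 1.5
Step 3: y^k = 1.5, reduced costs: (5.0, -3.5)
  x^k = (0.0, 8.0), subgradient = b - a^T x = -25.0
  y^{k+1} = 1.5 + 0.05*-25.0 = 0.25
Step 4: y^k = 0.25, reduced costs: (10.0, 2.75)
  x^k = (0.0, 0.0), subgradient = b - a^T x = 15.0
  y^{k+1} = 0.25 + 0.05*15.0 = 1.0
Dual objective at y_4 = 1.0: reduced costs (7.0, -1.0), box minimizer x = (0.0, 8.0)
g(y_4) = b*y + (c1 - a1*y)*x1 + (c2 - a2*y)*x2 = 15*1.0 + 7.0*0.0 + (-1.0)*8.0 = 15.0 + 0.0 - 8.0 = 7.0


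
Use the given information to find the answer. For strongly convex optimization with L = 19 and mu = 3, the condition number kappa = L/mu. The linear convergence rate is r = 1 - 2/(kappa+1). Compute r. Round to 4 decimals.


Step 1: Compute the condition number.
kappa = L/mu = 19/3 = 6.3333
Step 2: Compute the convergence rate.
r = 1 - 2/(kappa + 1) = 1 - 2*mu/(L + mu) = (L - mu)/(L + mu) = 16/22 = 0.7273


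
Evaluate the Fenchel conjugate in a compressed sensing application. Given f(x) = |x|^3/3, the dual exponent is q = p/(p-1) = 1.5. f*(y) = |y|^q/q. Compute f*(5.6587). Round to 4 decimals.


The conjugate exponent q satisfies 1/p + 1/q = 1.
p = 3, so q = 3/(3 - 1) = 1.5
|y|^q = 5.6587^1.5 = 13.4609
f*(5.6587) = 13.4609 / 1.5 = 8.974


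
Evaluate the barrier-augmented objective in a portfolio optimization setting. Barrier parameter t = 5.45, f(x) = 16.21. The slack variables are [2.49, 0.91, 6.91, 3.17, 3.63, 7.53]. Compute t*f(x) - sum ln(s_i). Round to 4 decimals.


Step 1: Compute log-barrier.
ln values: [0.9123, -0.0943, 1.933, 1.1537, 1.2892, 2.0189]
phi = -(0.9123 - 0.0943 + 1.933 + 1.1537 + 1.2892 + 2.0189) = -7.2128
Step 2: Compute augmented objective.
t*f(x) = 5.45*16.21 = 88.3445
Total = 88.3445 - 7.2128 = 81.1317


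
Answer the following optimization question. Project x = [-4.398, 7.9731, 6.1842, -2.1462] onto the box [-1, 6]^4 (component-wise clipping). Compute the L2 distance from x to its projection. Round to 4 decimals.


Project each component onto [-1, 6].
clip(-4.398) = -1.0, clip(7.9731) = 6.0, clip(6.1842) = 6.0, clip(-2.1462) = -1.0
Projection = [-1.0, 6.0, 6.0, -1.0]
Squared diffs: [11.5464, 3.8931, 0.0339, 1.3138]
Distance = sqrt(16.7872) = 4.0972


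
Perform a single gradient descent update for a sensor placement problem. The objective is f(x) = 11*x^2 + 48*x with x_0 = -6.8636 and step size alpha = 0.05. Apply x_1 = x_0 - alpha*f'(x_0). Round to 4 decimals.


We compute the gradient at x_0 and apply the update.
f'(x) = 22*x + 48
f'(-6.8636) = 22*-6.8636 + 48 = -102.9992
x_1 = -6.8636 - 0.05*-102.9992 = -1.7136


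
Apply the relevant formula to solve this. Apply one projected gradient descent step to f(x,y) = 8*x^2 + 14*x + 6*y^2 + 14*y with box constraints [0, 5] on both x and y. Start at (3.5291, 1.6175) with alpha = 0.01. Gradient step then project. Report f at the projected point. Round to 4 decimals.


Step 1: Compute gradient at (3.5291, 1.6175).
grad_x = 2*8*3.5291 + 14 = 70.4656
grad_y = 2*6*1.6175 + 14 = 33.41
Step 2: Gradient step.
x_raw = 3.5291 - 0.01*70.4656 = 2.8244
y_raw = 1.6175 - 0.01*33.41 = 1.2834
Step 3: Project onto [0, 5].
x_proj = clip(2.8244) = 2.8244
y_proj = clip(1.2834) = 1.2834
Step 4: Evaluate f.
f(2.8244, 1.2834) = 131.2124


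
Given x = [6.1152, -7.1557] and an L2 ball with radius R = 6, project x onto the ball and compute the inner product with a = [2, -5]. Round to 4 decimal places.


Step 1: Compute ||x|| (intermediates to 6 decimals).
||x|| = sqrt(6.1152^2 + (-7.1557)^2) = 9.412742
Step 2: Project.
Since ||x|| > R, scale = R/||x|| = 6/9.412742 = 0.637434, proj(x) = scale * x
proj(x) = [3.898036, -4.561286]
Step 3: Dot product.
a^T * proj(x) = 2*3.898036 - 5*(-4.561286) = 30.6025


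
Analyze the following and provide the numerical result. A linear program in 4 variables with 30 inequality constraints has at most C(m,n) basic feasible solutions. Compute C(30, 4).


Each vertex corresponds to some choice of n active constraints out of m, so the number of vertices is at most C(m, n) = m! / (n!(m-n)!).
m = 30, n = 4
Numerator: 30 * 29 * 28 * 27
Denominator: 4! = 24
C(30, 4) = 27405


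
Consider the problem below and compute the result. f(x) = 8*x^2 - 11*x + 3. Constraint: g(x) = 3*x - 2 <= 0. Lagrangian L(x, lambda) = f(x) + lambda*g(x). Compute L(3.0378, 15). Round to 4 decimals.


Step 1: Evaluate f(x).
f(3.0378) = 8*3.0378^2 - 11*3.0378 + 3 = 43.41
Step 2: Evaluate g(x).
g(3.0378) = 3*3.0378 - 2 = 7.1134
Step 3: Compute Lagrangian.
L = 43.41 + 15*7.1134 = 150.111


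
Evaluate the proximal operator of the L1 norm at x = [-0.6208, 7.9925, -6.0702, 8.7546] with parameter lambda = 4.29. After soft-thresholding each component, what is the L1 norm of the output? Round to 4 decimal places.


Soft-thresholding with lambda = 4.29:
prox(-0.6208) = sign(-0.6208)*max(|-0.6208| - 4.29, 0) = 0.0
prox(7.9925) = sign(7.9925)*max(|7.9925| - 4.29, 0) = 3.7025
prox(-6.0702) = sign(-6.0702)*max(|-6.0702| - 4.29, 0) = -1.7802
prox(8.7546) = sign(8.7546)*max(|8.7546| - 4.29, 0) = 4.4646
prox(x) = [0.0, 3.7025, -1.7802, 4.4646]
||prox(x)||_1 = 0.0 + 3.7025 + 1.7802 + 4.4646 = 9.9473


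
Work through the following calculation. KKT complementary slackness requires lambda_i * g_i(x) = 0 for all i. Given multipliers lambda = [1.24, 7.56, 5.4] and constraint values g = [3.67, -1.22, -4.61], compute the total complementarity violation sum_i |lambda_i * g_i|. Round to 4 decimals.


KKT complementary slackness check:
lambda_1 * g_1 = 1.24 * 3.67 = 4.5508
lambda_2 * g_2 = 7.56 * -1.22 = -9.2232
lambda_3 * g_3 = 5.4 * -4.61 = -24.894
Total violation = 4.5508 + 9.2232 + 24.894 = 38.668


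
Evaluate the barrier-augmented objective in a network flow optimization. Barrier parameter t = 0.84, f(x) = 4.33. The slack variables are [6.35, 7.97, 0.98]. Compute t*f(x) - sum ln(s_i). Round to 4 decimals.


Step 1: Compute log-barrier.
ln values: [1.8485, 2.0757, -0.0202]
phi = -(1.8485 + 2.0757 - 0.0202) = -3.9039
Step 2: Compute augmented objective.
t*f(x) = 0.84*4.33 = 3.6372
Total = 3.6372 - 3.9039 = -0.2667


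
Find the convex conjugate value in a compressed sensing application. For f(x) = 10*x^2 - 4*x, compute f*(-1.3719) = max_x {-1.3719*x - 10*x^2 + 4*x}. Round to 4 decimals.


f*(y) = sup_x {y*x - a*x^2 - b*x} = sup_x {(y-b)*x - a*x^2}
FOC: (y - b) - 2a*x = 0 => x* = (y - b)/(2a)
x* = (-1.3719 + 4)/(2*10) = 0.1314
f*(-1.3719) = (y-b)^2/(4a) = (-1.3719 + 4)^2/(4*10)
= 6.9069/40 = 0.1727


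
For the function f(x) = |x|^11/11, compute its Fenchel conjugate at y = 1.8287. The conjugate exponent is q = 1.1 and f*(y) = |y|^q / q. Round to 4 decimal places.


The conjugate exponent q satisfies 1/p + 1/q = 1.
p = 11, so q = 11/(11 - 1) = 1.1
|y|^q = 1.8287^1.1 = 1.9425
f*(1.8287) = 1.9425 / 1.1 = 1.7659


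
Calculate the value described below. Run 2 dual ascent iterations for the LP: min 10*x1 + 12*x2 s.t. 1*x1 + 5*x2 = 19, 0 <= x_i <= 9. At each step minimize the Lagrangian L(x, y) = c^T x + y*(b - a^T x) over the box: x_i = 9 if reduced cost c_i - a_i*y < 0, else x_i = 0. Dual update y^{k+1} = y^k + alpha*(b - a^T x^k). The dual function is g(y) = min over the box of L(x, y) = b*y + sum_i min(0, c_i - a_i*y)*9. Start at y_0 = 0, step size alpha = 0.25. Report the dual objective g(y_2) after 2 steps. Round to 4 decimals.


Dual ascent for LP: min 10*x1 + 12*x2, 1*x1 + 5*x2 = 19, 0 <= x_i <= 9
Step 1: y^k = 0.0, reduced costs: (10.0, 12.0)
  x^k = (0.0, 0.0), subgradient = b - a^T x = 19.0
  y^{k+1} = 0.0 + 0.25*19.0 = 4.75
Step 2: y^k = 4.75, reduced costs: (5.25, -11.75)
  x^k = (0.0, 9.0), subgradient = b - a^T x = -26.0
  y^{k+1} = 4.75 + 0.25*-26.0 = -1.75
Dual objective at y_2 = -1.75: reduced costs (11.75, 20.75), box minimizer x = (0.0, 0.0)
g(y_2) = b*y + (c1 - a1*y)*x1 + (c2 - a2*y)*x2 = 19*(-1.75) + 11.75*0.0 + 20.75*0.0 = -33.25 + 0.0 + 0.0 = -33.25


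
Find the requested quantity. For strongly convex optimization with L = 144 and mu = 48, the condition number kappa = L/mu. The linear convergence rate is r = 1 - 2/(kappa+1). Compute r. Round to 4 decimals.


Step 1: Compute the condition number.
kappa = L/mu = 144/48 = 3.0
Step 2: Compute the convergence rate.
r = 1 - 2/(kappa + 1) = 1 - 2*mu/(L + mu) = (L - mu)/(L + mu) = 96/192 = 0.5


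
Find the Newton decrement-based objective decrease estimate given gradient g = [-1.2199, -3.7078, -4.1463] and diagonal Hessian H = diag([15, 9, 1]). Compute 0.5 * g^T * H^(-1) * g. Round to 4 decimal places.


Step 1: H is diagonal, so H^(-1) * g = [-0.0813, -0.412, -4.1463].
Step 2: g^T H^(-1) g = sum_i g_i^2 / H_ii
  = (-1.2199)^2/15 + (-3.7078)^2/9 + (-4.1463)^2/1
  = 0.0992 + 1.5275 + 17.1918 = 18.8185
Step 3: Objective decrease = 0.5 * g^T H^(-1) g = 9.4093


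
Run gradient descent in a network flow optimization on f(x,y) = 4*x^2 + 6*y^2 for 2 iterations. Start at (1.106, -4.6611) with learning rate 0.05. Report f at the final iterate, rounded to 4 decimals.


Gradient descent on f(x,y) = 4*x^2 + 6*y^2.
Starting point: (1.106, -4.6611), alpha = 0.05
Step 1: grad_x = 2*4*1.106 = 8.848, grad_y = 2*6*-4.6611 = -55.9332
  x_1 = 1.106 - 0.05*8.848 = 0.6636
  y_1 = -4.6611 - 0.05*-55.9332 = -1.8644
Step 2: grad_x = 2*4*0.6636 = 5.3088, grad_y = 2*6*-1.8644 = -22.3733
  x_2 = 0.6636 - 0.05*5.3088 = 0.3982
  y_2 = -1.8644 - 0.05*-22.3733 = -0.7458
f(0.3982, -0.7458) = 4*0.3982^2 + 6*(-0.7458)^2 = 3.9712


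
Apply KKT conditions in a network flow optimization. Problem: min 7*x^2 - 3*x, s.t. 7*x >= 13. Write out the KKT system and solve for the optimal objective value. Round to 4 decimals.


Step 1: Try lambda = 0 (constraint inactive).
x_unc = 3/(2*7) = 0.2143
Check: 7*0.2143 = 1.5001 < 13 -- violated!
Step 2: Constraint must be active: 7*x = 13
x* = 13/7 = 1.8571 (rounded; the exact value 13/7 is used below)
lambda = (2*7*(13/7) - 3)/7 = 3.2857
Step 3: Compute optimal value.
f(x*) = 7*(13/7)^2 - 3*(13/7) = 18.5714


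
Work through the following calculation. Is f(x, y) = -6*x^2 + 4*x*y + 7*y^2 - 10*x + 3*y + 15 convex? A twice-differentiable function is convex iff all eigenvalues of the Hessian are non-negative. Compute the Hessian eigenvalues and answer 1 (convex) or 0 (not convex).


The Hessian of f(x,y) = -6*x^2 + 4*x*y + 7*y^2 - 10*x + 3*y + 15 is:
H = [[-12, 4], [4, 14]]
Trace = -12 + 14 = 2
Determinant = -12*14 - (4)^2 = -184
Discriminant = (2)^2 - 4*-184 = 740.0
Eigenvalues: lambda_1 = -12.6015, lambda_2 = 14.6015
The function is not convex.

0


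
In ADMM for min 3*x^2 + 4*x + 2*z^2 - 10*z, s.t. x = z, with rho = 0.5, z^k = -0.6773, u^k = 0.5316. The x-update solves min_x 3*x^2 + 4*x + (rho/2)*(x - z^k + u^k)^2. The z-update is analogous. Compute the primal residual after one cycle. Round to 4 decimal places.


ADMM iteration with rho = 0.5, z^k = -0.6773, u^k = 0.5316
Step 1: x-update.
Minimize 3*x^2 + 4*x + (0.5/2)*(x + 0.6773 + 0.5316)^2
FOC: (2*3 + 0.5)*x = -4 + 0.5*(-0.6773 - 0.5316)
x^{k+1} = -0.7084
Step 2: z-update.
Minimize 2*z^2 - 10*z + (0.5/2)*(-0.7084 - z + 0.5316)^2
FOC: (2*2 + 0.5)*z = 10 + 0.5*(-0.7084 + 0.5316)
z^{k+1} = 2.2026
Step 3: u-update.
u^{k+1} = 0.5316 - 0.7084 - 2.2026 = -2.3794
Step 4: Primal residual = |-0.7084 - 2.2026| = 2.911


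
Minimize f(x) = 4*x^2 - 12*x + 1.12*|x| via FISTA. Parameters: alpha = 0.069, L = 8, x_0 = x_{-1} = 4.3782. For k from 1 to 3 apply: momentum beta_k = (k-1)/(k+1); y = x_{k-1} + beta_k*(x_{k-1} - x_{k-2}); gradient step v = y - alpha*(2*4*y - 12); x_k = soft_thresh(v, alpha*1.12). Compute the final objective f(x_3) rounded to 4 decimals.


FISTA on f(x) = 4*x^2 - 12*x + 1.12*|x|
L = 8, alpha = 0.069
Iteration 1: beta = 0.0, y = 4.3782 + 0.0*(4.3782 - 4.3782) = 4.3782
  grad(y) = 23.0256, v = y - alpha*grad = 2.7894
  prox(v) = soft_thresh(2.7894, 0.0773) = 2.7122
Iteration 2: beta = 0.3333, y = 2.7122 + 0.3333*(2.7122 - 4.3782) = 2.1568
  grad(y) = 5.2544, v = y - alpha*grad = 1.7942
  prox(v) = soft_thresh(1.7942, 0.0773) = 1.717
Iteration 3: beta = 0.5, y = 1.717 + 0.5*(1.717 - 2.7122) = 1.2194
  grad(y) = -2.245, v = y - alpha*grad = 1.3743
  prox(v) = soft_thresh(1.3743, 0.0773) = 1.297
f(x_3) = 4*1.297^2 - 12*1.297 + 1.12*|1.297| = -7.3825


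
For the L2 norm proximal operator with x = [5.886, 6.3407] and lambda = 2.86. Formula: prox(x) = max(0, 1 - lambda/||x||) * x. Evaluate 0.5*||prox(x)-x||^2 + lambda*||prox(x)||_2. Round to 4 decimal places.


Step 1: Compute ||x||.
||x|| = 8.6516
Step 2: Compute scaling factor.
scale = max(0, 1 - 2.86/8.6516) = 0.6694
Step 3: prox(x) = [3.9402, 4.2446]
||prox(x)|| = 5.7916
Step 4: Proximal objective.
0.5*||prox-x||^2 = 4.0898
lambda*||prox|| = 16.564
Total = 20.6537


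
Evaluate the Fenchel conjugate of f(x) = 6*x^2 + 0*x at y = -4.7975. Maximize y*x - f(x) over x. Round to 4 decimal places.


f*(y) = sup_x {y*x - a*x^2 - b*x} = sup_x {(y-b)*x - a*x^2}
FOC: (y - b) - 2a*x = 0 => x* = (y - b)/(2a)
x* = (-4.7975 - 0)/(2*6) = -0.3998
f*(-4.7975) = (y-b)^2/(4a) = (-4.7975 - 0)^2/(4*6)
= 23.016/24 = 0.959


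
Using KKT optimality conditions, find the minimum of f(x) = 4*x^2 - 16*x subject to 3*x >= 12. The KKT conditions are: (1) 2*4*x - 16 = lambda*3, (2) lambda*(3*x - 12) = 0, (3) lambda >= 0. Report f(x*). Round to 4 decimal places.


Step 1: Try lambda = 0 (constraint inactive).
x_unc = 16/(2*4) = 2.0
Check: 3*2.0 = 6.0 < 12 -- violated!
Step 2: Constraint must be active: 3*x = 12
x* = 12/3 = 4.0
lambda = (2*4*4.0 - 16)/3 = 5.3333
Step 3: Compute optimal value.
f(x*) = 4*4.0^2 - 16*4.0 = 0.0


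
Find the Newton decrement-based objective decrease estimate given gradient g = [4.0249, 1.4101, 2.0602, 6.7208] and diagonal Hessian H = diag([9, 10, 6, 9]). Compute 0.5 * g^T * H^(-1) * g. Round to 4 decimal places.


Step 1: H is diagonal, so H^(-1) * g = [0.4472, 0.141, 0.3434, 0.7468].
Step 2: g^T H^(-1) g = sum_i g_i^2 / H_ii
  = (4.0249)^2/9 + (1.4101)^2/10 + (2.0602)^2/6 + (6.7208)^2/9
  = 1.8 + 0.1988 + 0.7074 + 5.0188 = 7.725
Step 3: Objective decrease = 0.5 * g^T H^(-1) g = 3.8625


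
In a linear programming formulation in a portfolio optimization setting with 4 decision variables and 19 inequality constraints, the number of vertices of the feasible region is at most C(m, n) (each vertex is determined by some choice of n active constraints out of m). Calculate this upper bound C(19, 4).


Each vertex corresponds to some choice of n active constraints out of m, so the number of vertices is at most C(m, n) = m! / (n!(m-n)!).
m = 19, n = 4
Numerator: 19 * 18 * 17 * 16
Denominator: 4! = 24
C(19, 4) = 3876


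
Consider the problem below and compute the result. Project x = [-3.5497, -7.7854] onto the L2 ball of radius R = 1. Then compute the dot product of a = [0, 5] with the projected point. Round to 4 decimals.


Step 1: Compute ||x|| (intermediates to 6 decimals).
||x|| = sqrt((-3.5497)^2 + (-7.7854)^2) = 8.556449
Step 2: Project.
Since ||x|| > R, scale = R/||x|| = 1/8.556449 = 0.116871, proj(x) = scale * x
proj(x) = [-0.414857, -0.909887]
Step 3: Dot product.
a^T * proj(x) = 0*(-0.414857) + 5*(-0.909887) = -4.5494


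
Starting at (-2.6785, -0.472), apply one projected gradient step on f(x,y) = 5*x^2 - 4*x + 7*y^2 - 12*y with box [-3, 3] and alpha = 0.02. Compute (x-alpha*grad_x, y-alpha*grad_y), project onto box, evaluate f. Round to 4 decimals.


Step 1: Compute gradient at (-2.6785, -0.472).
grad_x = 2*5*-2.6785 - 4 = -30.785
grad_y = 2*7*-0.472 - 12 = -18.608
Step 2: Gradient step.
x_raw = -2.6785 - 0.02*-30.785 = -2.0628
y_raw = -0.472 - 0.02*-18.608 = -0.0998
Step 3: Project onto [-3, 3].
x_proj = clip(-2.0628) = -2.0628
y_proj = clip(-0.0998) = -0.0998
Step 4: Evaluate f.
f(-2.0628, -0.0998) = 30.7948


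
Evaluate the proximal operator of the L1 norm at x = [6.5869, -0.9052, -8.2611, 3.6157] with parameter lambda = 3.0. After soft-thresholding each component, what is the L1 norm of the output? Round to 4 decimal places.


Soft-thresholding with lambda = 3.0:
prox(6.5869) = sign(6.5869)*max(|6.5869| - 3.0, 0) = 3.5869
prox(-0.9052) = sign(-0.9052)*max(|-0.9052| - 3.0, 0) = 0.0
prox(-8.2611) = sign(-8.2611)*max(|-8.2611| - 3.0, 0) = -5.2611
prox(3.6157) = sign(3.6157)*max(|3.6157| - 3.0, 0) = 0.6157
prox(x) = [3.5869, 0.0, -5.2611, 0.6157]
||prox(x)||_1 = 3.5869 + 0.0 + 5.2611 + 0.6157 = 9.4637


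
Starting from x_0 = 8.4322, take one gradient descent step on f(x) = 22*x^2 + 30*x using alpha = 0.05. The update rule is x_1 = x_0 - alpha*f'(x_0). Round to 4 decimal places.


We compute the gradient at x_0 and apply the update.
f'(x) = 44*x + 30
f'(8.4322) = 44*8.4322 + 30 = 401.0168
x_1 = 8.4322 - 0.05*401.0168 = -11.6186


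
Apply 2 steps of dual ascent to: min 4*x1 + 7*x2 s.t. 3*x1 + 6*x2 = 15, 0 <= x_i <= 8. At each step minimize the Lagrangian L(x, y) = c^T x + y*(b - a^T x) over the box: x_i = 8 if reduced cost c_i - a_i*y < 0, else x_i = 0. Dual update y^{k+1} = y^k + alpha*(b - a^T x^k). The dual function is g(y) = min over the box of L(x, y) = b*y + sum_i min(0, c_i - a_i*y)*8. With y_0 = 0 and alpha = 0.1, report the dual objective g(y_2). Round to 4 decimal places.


Dual ascent for LP: min 4*x1 + 7*x2, 3*x1 + 6*x2 = 15, 0 <= x_i <= 8
Step 1: y^k = 0.0, reduced costs: (4.0, 7.0)
  x^k = (0.0, 0.0), subgradient = b - a^T x = 15.0
  y^{k+1} = 0.0 + 0.1*15.0 = 1.5
Step 2: y^k = 1.5, reduced costs: (-0.5, -2.0)
  x^k = (8.0, 8.0), subgradient = b - a^T x = -57.0
  y^{k+1} = 1.5 + 0.1*-57.0 = -4.2
Dual objective at y_2 = -4.2: reduced costs (16.6, 32.2), box minimizer x = (0.0, 0.0)
g(y_2) = b*y + (c1 - a1*y)*x1 + (c2 - a2*y)*x2 = 15*(-4.2) + 16.6*0.0 + 32.2*0.0 = -63.0 + 0.0 + 0.0 = -63.0


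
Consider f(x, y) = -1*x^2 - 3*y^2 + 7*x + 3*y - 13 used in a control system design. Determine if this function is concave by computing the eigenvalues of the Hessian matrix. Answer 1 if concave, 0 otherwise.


The Hessian of f(x,y) = -1*x^2 - 3*y^2 + 7*x + 3*y - 13 is:
H = [[-2, 0], [0, -6]]
Trace = -2 - 6 = -8
Determinant = -2*-6 - (0)^2 = 12
Discriminant = (-8)^2 - 4*12 = 16.0
Eigenvalues: lambda_1 = -6.0, lambda_2 = -2.0
The function is concave.

1


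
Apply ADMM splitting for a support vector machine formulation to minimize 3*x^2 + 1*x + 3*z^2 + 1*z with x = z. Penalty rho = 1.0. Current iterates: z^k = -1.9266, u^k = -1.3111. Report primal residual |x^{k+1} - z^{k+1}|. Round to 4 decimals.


ADMM iteration with rho = 1.0, z^k = -1.9266, u^k = -1.3111
Step 1: x-update.
Minimize 3*x^2 + 1*x + (1.0/2)*(x + 1.9266 - 1.3111)^2
FOC: (2*3 + 1.0)*x = -1 + 1.0*(-1.9266 + 1.3111)
x^{k+1} = -0.2308
Step 2: z-update.
Minimize 3*z^2 + 1*z + (1.0/2)*(-0.2308 - z - 1.3111)^2
FOC: (2*3 + 1.0)*z = -1 + 1.0*(-0.2308 - 1.3111)
z^{k+1} = -0.3631
Step 3: u-update.
u^{k+1} = -1.3111 - 0.2308 + 0.3631 = -1.1788
Step 4: Primal residual = |-0.2308 + 0.3631| = 0.1323


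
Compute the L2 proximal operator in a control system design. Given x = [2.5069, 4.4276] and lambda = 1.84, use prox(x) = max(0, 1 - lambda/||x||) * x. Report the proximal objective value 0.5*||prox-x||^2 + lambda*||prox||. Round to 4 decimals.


Step 1: Compute ||x||.
||x|| = 5.088
Step 2: Compute scaling factor.
scale = max(0, 1 - 1.84/5.088) = 0.6384
Step 3: prox(x) = [1.6003, 2.8264]
||prox(x)|| = 3.248
Step 4: Proximal objective.
0.5*||prox-x||^2 = 1.6928
lambda*||prox|| = 5.9763
Total = 7.6692


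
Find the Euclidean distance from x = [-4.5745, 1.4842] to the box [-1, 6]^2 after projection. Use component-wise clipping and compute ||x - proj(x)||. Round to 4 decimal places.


Project each component onto [-1, 6].
clip(-4.5745) = -1.0, clip(1.4842) = 1.4842
Projection = [-1.0, 1.4842]
Squared diffs: [12.7771, 0.0]
Distance = sqrt(12.7771) = 3.5745


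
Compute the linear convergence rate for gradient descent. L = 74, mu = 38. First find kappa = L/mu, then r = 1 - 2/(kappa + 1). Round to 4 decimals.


Step 1: Compute the condition number.
kappa = L/mu = 74/38 = 1.9474
Step 2: Compute the convergence rate.
r = 1 - 2/(kappa + 1) = 1 - 2*mu/(L + mu) = (L - mu)/(L + mu) = 36/112 = 0.3214


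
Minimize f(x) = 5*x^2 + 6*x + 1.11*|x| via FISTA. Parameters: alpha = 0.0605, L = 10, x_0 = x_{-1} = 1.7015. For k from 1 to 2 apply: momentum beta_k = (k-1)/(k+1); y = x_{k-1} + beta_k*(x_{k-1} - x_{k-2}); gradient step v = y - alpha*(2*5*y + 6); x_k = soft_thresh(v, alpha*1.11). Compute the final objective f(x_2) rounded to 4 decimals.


FISTA on f(x) = 5*x^2 + 6*x + 1.11*|x|
L = 10, alpha = 0.0605
Iteration 1: beta = 0.0, y = 1.7015 + 0.0*(1.7015 - 1.7015) = 1.7015
  grad(y) = 23.015, v = y - alpha*grad = 0.3091
  prox(v) = soft_thresh(0.3091, 0.0672) = 0.2419
Iteration 2: beta = 0.3333, y = 0.2419 + 0.3333*(0.2419 - 1.7015) = -0.2446
  grad(y) = 3.5542, v = y - alpha*grad = -0.4596
  prox(v) = soft_thresh(-0.4596, 0.0672) = -0.3925
f(x_2) = 5*(-0.3925)^2 + 6*(-0.3925) + 1.11*|-0.3925| = -1.149


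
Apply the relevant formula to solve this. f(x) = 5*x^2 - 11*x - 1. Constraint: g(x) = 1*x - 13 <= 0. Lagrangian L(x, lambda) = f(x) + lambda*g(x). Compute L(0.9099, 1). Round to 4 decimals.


Step 1: Evaluate f(x).
f(0.9099) = 5*0.9099^2 - 11*0.9099 - 1 = -6.8693
Step 2: Evaluate g(x).
g(0.9099) = 1*0.9099 - 13 = -12.0901
Step 3: Compute Lagrangian.
L = -6.8693 + 1*-12.0901 = -18.9594


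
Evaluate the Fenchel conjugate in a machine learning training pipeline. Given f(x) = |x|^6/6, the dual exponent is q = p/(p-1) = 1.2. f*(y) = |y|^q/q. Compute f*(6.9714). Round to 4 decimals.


The conjugate exponent q satisfies 1/p + 1/q = 1.
p = 6, so q = 6/(6 - 1) = 1.2
|y|^q = 6.9714^1.2 = 10.2798
f*(6.9714) = 10.2798 / 1.2 = 8.5665


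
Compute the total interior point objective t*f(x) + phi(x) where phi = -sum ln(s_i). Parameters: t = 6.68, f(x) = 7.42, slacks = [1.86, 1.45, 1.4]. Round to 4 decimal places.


Step 1: Compute log-barrier.
ln values: [0.6206, 0.3716, 0.3365]
phi = -(0.6206 + 0.3716 + 0.3365) = -1.3286
Step 2: Compute augmented objective.
t*f(x) = 6.68*7.42 = 49.5656
Total = 49.5656 - 1.3286 = 48.237


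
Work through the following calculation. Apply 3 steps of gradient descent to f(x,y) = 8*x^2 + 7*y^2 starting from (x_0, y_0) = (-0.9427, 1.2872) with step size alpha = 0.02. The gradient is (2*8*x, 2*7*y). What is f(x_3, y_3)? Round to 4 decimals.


Gradient descent on f(x,y) = 8*x^2 + 7*y^2.
Starting point: (-0.9427, 1.2872), alpha = 0.02
Step 1: grad_x = 2*8*-0.9427 = -15.0832, grad_y = 2*7*1.2872 = 18.0208
  x_1 = -0.9427 - 0.02*-15.0832 = -0.641
  y_1 = 1.2872 - 0.02*18.0208 = 0.9268
Step 2: grad_x = 2*8*-0.641 = -10.2566, grad_y = 2*7*0.9268 = 12.975
  x_2 = -0.641 - 0.02*-10.2566 = -0.4359
  y_2 = 0.9268 - 0.02*12.975 = 0.6673
Step 3: grad_x = 2*8*-0.4359 = -6.9745, grad_y = 2*7*0.6673 = 9.342
  x_3 = -0.4359 - 0.02*-6.9745 = -0.2964
  y_3 = 0.6673 - 0.02*9.342 = 0.4804
f(-0.2964, 0.4804) = 8*(-0.2964)^2 + 7*0.4804^2 = 2.3187


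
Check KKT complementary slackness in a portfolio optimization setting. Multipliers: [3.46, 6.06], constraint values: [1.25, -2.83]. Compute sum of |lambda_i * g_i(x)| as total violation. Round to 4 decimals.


KKT complementary slackness check:
lambda_1 * g_1 = 3.46 * 1.25 = 4.325
lambda_2 * g_2 = 6.06 * -2.83 = -17.1498
Total violation = 4.325 + 17.1498 = 21.4748


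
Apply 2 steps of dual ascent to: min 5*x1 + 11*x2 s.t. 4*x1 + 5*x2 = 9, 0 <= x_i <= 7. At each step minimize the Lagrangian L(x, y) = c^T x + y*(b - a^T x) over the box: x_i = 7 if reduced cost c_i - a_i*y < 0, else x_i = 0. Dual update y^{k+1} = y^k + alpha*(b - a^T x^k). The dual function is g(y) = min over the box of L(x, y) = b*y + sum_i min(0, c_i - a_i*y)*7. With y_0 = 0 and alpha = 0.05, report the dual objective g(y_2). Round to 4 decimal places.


Dual ascent for LP: min 5*x1 + 11*x2, 4*x1 + 5*x2 = 9, 0 <= x_i <= 7
Step 1: y^k = 0.0, reduced costs: (5.0, 11.0)
  x^k = (0.0, 0.0), subgradient = b - a^T x = 9.0
  y^{k+1} = 0.0 + 0.05*9.0 = 0.45
Step 2: y^k = 0.45, reduced costs: (3.2, 8.75)
  x^k = (0.0, 0.0), subgradient = b - a^T x = 9.0
  y^{k+1} = 0.45 + 0.05*9.0 = 0.9
Dual objective at y_2 = 0.9: reduced costs (1.4, 6.5), box minimizer x = (0.0, 0.0)
g(y_2) = b*y + (c1 - a1*y)*x1 + (c2 - a2*y)*x2 = 9*0.9 + 1.4*0.0 + 6.5*0.0 = 8.1 + 0.0 + 0.0 = 8.1


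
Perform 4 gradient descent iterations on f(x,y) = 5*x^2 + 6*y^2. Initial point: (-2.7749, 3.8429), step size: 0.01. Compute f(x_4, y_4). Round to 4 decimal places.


Gradient descent on f(x,y) = 5*x^2 + 6*y^2.
Starting point: (-2.7749, 3.8429), alpha = 0.01
Step 1: grad_x = 2*5*-2.7749 = -27.749, grad_y = 2*6*3.8429 = 46.1148
  x_1 = -2.7749 - 0.01*-27.749 = -2.4974
  y_1 = 3.8429 - 0.01*46.1148 = 3.3818
Step 2: grad_x = 2*5*-2.4974 = -24.9741, grad_y = 2*6*3.3818 = 40.581
  x_2 = -2.4974 - 0.01*-24.9741 = -2.2477
  y_2 = 3.3818 - 0.01*40.581 = 2.9759
Step 3: grad_x = 2*5*-2.2477 = -22.4767, grad_y = 2*6*2.9759 = 35.7113
  x_3 = -2.2477 - 0.01*-22.4767 = -2.0229
  y_3 = 2.9759 - 0.01*35.7113 = 2.6188
Step 4: grad_x = 2*5*-2.0229 = -20.229, grad_y = 2*6*2.6188 = 31.4259
  x_4 = -2.0229 - 0.01*-20.229 = -1.8206
  y_4 = 2.6188 - 0.01*31.4259 = 2.3046
f(-1.8206, 2.3046) = 5*(-1.8206)^2 + 6*2.3046^2 = 48.4394


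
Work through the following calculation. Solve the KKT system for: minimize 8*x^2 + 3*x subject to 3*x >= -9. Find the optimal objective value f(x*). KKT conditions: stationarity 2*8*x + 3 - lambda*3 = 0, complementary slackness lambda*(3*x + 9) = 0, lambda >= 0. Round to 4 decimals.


Step 1: Try lambda = 0 (constraint inactive).
Stationarity: 2*8*x + 3 = 0
x* = -3/(2*8) = -0.1875
Check constraint: 3*-0.1875 = -0.5625 >= -9 -- satisfied.
Step 2: Compute optimal value.
f(x*) = 8*(-0.1875)^2 + 3*(-0.1875) = -0.2813


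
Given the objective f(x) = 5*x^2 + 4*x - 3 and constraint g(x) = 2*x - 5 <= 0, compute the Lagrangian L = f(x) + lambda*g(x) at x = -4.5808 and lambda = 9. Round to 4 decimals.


Step 1: Evaluate f(x).
f(-4.5808) = 5*(-4.5808)^2 + 4*(-4.5808) - 3 = 83.5954
Step 2: Evaluate g(x).
g(-4.5808) = 2*-4.5808 - 5 = -14.1616
Step 3: Compute Lagrangian.
L = 83.5954 + 9*-14.1616 = -43.859


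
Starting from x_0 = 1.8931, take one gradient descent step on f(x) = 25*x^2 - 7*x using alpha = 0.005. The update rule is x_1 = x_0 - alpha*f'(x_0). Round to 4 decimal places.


We compute the gradient at x_0 and apply the update.
f'(x) = 50*x - 7
f'(1.8931) = 50*1.8931 - 7 = 87.655
x_1 = 1.8931 - 0.005*87.655 = 1.4548


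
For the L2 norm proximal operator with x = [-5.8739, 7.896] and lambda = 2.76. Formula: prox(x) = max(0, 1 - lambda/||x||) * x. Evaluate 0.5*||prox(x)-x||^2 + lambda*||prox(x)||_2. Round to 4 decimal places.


Step 1: Compute ||x||.
||x|| = 9.8412
Step 2: Compute scaling factor.
scale = max(0, 1 - 2.76/9.8412) = 0.7195
Step 3: prox(x) = [-4.2265, 5.6815]
||prox(x)|| = 7.0812
Step 4: Proximal objective.
0.5*||prox-x||^2 = 3.8088
lambda*||prox|| = 19.5441
Total = 23.353


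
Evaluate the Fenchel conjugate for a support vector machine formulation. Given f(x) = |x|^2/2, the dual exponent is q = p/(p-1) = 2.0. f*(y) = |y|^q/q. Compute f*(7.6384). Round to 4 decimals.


The conjugate exponent q satisfies 1/p + 1/q = 1.
p = 2, so q = 2/(2 - 1) = 2.0
|y|^q = 7.6384^2.0 = 58.3452
f*(7.6384) = 58.3452 / 2.0 = 29.1726


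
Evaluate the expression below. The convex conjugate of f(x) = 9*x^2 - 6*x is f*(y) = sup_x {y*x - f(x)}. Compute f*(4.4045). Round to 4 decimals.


f*(y) = sup_x {y*x - a*x^2 - b*x} = sup_x {(y-b)*x - a*x^2}
FOC: (y - b) - 2a*x = 0 => x* = (y - b)/(2a)
x* = (4.4045 + 6)/(2*9) = 0.578
f*(4.4045) = (y-b)^2/(4a) = (4.4045 + 6)^2/(4*9)
= 108.2536/36 = 3.007


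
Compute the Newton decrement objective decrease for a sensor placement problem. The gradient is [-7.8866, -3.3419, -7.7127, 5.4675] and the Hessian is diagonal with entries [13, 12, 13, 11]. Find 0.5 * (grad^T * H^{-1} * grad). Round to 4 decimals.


Step 1: H is diagonal, so H^(-1) * g = [-0.6067, -0.2785, -0.5933, 0.497].
Step 2: g^T H^(-1) g = sum_i g_i^2 / H_ii
  = (-7.8866)^2/13 + (-3.3419)^2/12 + (-7.7127)^2/13 + (5.4675)^2/11
  = 4.7845 + 0.9307 + 4.5758 + 2.7176 = 13.0086
Step 3: Objective decrease = 0.5 * g^T H^(-1) g = 6.5043


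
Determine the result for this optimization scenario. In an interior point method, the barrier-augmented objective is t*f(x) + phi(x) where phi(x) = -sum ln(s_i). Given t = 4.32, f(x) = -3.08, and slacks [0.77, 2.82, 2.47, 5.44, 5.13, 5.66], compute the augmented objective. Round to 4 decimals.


Step 1: Compute log-barrier.
ln values: [-0.2614, 1.0367, 0.9042, 1.6938, 1.6351, 1.7334]
phi = -(-0.2614 + 1.0367 + 0.9042 + 1.6938 + 1.6351 + 1.7334) = -6.7419
Step 2: Compute augmented objective.
t*f(x) = 4.32*-3.08 = -13.3056
Total = -13.3056 - 6.7419 = -20.0475


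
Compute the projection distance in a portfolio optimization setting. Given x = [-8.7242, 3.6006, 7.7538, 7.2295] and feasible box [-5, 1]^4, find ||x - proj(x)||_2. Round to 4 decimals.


Project each component onto [-5, 1].
clip(-8.7242) = -5.0, clip(3.6006) = 1.0, clip(7.7538) = 1.0, clip(7.2295) = 1.0
Projection = [-5.0, 1.0, 1.0, 1.0]
Squared diffs: [13.8697, 6.7631, 45.6138, 38.8067]
Distance = sqrt(105.0533) = 10.2495


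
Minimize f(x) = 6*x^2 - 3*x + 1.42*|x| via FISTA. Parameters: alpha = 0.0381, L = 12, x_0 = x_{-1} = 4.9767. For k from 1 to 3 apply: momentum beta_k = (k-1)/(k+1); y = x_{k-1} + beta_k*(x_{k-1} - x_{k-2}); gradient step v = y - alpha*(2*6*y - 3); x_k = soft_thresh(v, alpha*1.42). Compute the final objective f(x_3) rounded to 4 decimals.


FISTA on f(x) = 6*x^2 - 3*x + 1.42*|x|
L = 12, alpha = 0.0381
Iteration 1: beta = 0.0, y = 4.9767 + 0.0*(4.9767 - 4.9767) = 4.9767
  grad(y) = 56.7204, v = y - alpha*grad = 2.8157
  prox(v) = soft_thresh(2.8157, 0.0541) = 2.7616
Iteration 2: beta = 0.3333, y = 2.7616 + 0.3333*(2.7616 - 4.9767) = 2.0232
  grad(y) = 21.278, v = y - alpha*grad = 1.2125
  prox(v) = soft_thresh(1.2125, 0.0541) = 1.1584
Iteration 3: beta = 0.5, y = 1.1584 + 0.5*(1.1584 - 2.7616) = 0.3568
  grad(y) = 1.2814, v = y - alpha*grad = 0.308
  prox(v) = soft_thresh(0.308, 0.0541) = 0.2539
f(x_3) = 6*0.2539^2 - 3*0.2539 + 1.42*|0.2539| = -0.0144


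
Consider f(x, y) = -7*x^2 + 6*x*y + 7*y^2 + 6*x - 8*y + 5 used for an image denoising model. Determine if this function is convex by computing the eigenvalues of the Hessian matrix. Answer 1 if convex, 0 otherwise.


The Hessian of f(x,y) = -7*x^2 + 6*x*y + 7*y^2 + 6*x - 8*y + 5 is:
H = [[-14, 6], [6, 14]]
Trace = -14 + 14 = 0
Determinant = -14*14 - (6)^2 = -232
Discriminant = (0)^2 - 4*-232 = 928.0
Eigenvalues: lambda_1 = -15.2315, lambda_2 = 15.2315
The function is not convex.

0
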